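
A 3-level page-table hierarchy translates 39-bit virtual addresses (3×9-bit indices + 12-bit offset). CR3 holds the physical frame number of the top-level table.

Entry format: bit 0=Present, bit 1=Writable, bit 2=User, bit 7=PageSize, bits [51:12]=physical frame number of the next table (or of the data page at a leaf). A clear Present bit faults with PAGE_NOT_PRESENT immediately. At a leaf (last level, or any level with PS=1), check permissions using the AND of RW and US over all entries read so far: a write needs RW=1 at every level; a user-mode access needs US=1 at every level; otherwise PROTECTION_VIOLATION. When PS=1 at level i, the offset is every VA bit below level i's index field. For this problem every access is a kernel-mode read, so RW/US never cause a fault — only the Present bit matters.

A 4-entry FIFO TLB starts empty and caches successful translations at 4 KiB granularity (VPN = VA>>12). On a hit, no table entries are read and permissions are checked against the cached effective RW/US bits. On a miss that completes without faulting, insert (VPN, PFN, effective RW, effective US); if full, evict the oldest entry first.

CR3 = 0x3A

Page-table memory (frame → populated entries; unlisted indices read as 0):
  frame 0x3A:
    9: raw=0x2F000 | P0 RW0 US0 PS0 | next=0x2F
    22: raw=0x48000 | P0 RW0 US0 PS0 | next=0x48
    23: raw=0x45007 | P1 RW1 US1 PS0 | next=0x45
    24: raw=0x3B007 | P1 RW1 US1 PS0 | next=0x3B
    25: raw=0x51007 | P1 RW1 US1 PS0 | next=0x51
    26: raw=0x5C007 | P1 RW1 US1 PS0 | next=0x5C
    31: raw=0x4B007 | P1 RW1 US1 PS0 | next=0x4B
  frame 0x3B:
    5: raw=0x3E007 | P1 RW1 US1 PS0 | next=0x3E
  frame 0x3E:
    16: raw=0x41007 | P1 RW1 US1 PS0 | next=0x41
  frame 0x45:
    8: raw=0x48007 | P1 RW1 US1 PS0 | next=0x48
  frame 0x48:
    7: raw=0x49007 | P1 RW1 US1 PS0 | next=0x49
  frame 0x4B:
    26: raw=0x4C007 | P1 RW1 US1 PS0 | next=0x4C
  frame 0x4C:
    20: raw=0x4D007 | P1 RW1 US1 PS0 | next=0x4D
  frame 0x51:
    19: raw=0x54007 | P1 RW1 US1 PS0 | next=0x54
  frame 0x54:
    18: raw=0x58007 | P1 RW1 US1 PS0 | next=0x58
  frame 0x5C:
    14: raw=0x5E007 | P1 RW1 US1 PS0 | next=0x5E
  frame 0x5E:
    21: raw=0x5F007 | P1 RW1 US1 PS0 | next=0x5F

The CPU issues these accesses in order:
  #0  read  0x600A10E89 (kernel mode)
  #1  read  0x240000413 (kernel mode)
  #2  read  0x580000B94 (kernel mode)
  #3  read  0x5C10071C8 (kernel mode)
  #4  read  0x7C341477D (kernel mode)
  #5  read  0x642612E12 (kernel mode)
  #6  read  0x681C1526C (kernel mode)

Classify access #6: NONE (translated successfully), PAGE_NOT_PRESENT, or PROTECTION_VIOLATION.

Walk each access:
#0 VA=0x600A10E89 (r,kernel):
  L0 @0x3A[24] → 0x3B007  P=1,RW=1,US=1,PS=0
  L1 @0x3B[5] → 0x3E007  P=1,RW=1,US=1,PS=0
  L2 @0x3E[16] → 0x41007  P=1,RW=1,US=1,PS=0
  ⇒ phys 0x41E89  [3 reads]
#1 VA=0x240000413 (r,kernel):
  L0 @0x3A[9] → 0x2F000  P=0,RW=0,US=0,PS=0
  → PAGE_NOT_PRESENT  (1 entries read)
#2 VA=0x580000B94 (r,kernel):
  L0 @0x3A[22] → 0x48000  P=0,RW=0,US=0,PS=0
  → PAGE_NOT_PRESENT  (1 entries read)
#3 VA=0x5C10071C8 (r,kernel):
  L0 @0x3A[23] → 0x45007  P=1,RW=1,US=1,PS=0
  L1 @0x45[8] → 0x48007  P=1,RW=1,US=1,PS=0
  L2 @0x48[7] → 0x49007  P=1,RW=1,US=1,PS=0
  ⇒ phys 0x491C8  [3 reads]
#4 VA=0x7C341477D (r,kernel):
  L0 @0x3A[31] → 0x4B007  P=1,RW=1,US=1,PS=0
  L1 @0x4B[26] → 0x4C007  P=1,RW=1,US=1,PS=0
  L2 @0x4C[20] → 0x4D007  P=1,RW=1,US=1,PS=0
  ⇒ phys 0x4D77D  [3 reads]
#5 VA=0x642612E12 (r,kernel):
  L0 @0x3A[25] → 0x51007  P=1,RW=1,US=1,PS=0
  L1 @0x51[19] → 0x54007  P=1,RW=1,US=1,PS=0
  L2 @0x54[18] → 0x58007  P=1,RW=1,US=1,PS=0
  ⇒ phys 0x58E12  [3 reads]
#6 VA=0x681C1526C (r,kernel):
  L0 @0x3A[26] → 0x5C007  P=1,RW=1,US=1,PS=0
  L1 @0x5C[14] → 0x5E007  P=1,RW=1,US=1,PS=0
  L2 @0x5E[21] → 0x5F007  P=1,RW=1,US=1,PS=0
  ⇒ phys 0x5F26C  [3 reads]

Access #6 fault: NONE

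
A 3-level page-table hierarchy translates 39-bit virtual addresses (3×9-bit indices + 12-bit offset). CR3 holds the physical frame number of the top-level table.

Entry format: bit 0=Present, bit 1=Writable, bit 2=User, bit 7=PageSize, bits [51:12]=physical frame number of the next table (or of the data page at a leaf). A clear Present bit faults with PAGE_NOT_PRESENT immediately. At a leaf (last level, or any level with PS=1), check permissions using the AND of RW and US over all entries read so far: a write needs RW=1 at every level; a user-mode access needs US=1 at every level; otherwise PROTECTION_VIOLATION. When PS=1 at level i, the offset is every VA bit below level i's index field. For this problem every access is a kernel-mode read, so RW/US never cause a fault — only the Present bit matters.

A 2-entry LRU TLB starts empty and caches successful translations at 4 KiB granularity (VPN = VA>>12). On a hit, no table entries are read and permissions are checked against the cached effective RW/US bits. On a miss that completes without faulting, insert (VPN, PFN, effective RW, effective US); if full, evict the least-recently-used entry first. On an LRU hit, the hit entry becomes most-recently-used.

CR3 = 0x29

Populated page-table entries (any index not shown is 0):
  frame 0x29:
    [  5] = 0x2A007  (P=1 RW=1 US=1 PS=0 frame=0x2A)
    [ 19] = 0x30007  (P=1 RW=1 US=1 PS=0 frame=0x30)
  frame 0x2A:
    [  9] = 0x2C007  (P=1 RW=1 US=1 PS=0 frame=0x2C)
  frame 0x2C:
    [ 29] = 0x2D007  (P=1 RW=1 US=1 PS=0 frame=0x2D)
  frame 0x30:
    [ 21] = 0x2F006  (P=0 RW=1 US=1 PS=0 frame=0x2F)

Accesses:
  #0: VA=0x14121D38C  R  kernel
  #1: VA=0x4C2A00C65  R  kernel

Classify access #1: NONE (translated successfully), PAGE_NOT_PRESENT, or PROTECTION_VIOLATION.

Trace:
#0 VA=0x14121D38C (r,kernel):
  L0: frame=0x29 idx=5 entry=0x2A007 [P=1 RW=1 US=1 PS=0]
  L1: frame=0x2A idx=9 entry=0x2C007 [P=1 RW=1 US=1 PS=0]
  L2: frame=0x2C idx=29 entry=0x2D007 [P=1 RW=1 US=1 PS=0]
  → PA=0x2D38C  (3 entries read)
#1 VA=0x4C2A00C65 (r,kernel):
  L0: frame=0x29 idx=19 entry=0x30007 [P=1 RW=1 US=1 PS=0]
  L1: frame=0x30 idx=21 entry=0x2F006 [P=0 RW=1 US=1 PS=0]
  ✗ PAGE_NOT_PRESENT  [2 reads]

Access #1 fault: PAGE_NOT_PRESENT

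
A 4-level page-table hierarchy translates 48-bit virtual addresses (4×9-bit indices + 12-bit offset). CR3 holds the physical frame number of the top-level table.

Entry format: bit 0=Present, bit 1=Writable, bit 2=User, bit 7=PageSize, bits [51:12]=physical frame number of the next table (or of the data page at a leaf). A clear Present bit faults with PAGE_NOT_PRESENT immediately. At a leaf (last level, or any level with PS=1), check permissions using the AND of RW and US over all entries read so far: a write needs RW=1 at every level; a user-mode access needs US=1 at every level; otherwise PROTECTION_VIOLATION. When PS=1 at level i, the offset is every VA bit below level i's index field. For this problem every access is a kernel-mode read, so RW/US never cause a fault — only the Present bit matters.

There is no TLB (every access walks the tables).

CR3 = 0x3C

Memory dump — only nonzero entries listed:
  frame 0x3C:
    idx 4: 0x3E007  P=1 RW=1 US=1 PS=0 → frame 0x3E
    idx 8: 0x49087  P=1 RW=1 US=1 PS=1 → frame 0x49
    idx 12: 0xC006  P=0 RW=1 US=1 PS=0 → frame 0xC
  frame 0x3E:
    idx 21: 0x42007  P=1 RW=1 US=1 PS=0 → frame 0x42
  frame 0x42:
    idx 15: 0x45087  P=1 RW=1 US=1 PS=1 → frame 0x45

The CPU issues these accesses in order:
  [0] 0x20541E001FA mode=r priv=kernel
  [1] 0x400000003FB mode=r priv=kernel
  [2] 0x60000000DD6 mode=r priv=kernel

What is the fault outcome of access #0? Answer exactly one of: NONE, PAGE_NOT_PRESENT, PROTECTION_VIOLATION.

Walk each access:
#0 VA=0x20541E001FA (r,kernel):
  [0] read 0x3C idx=4: raw=0x3E007 flags P=1 W=1 U=1 S=0
  [1] read 0x3E idx=21: raw=0x42007 flags P=1 W=1 U=1 S=0
  [2] read 0x42 idx=15: raw=0x45087 flags P=1 W=1 U=1 S=1
  ⇒ phys 0x451FA (huge @L2)  [3 reads]
#1 VA=0x400000003FB (r,kernel):
  [0] read 0x3C idx=8: raw=0x49087 flags P=1 W=1 U=1 S=1
  ⇒ phys 0x493FB (huge @L0)  [1 reads]
#2 VA=0x60000000DD6 (r,kernel):
  [0] read 0x3C idx=12: raw=0xC006 flags P=0 W=1 U=1 S=0
  ⇒ fault: PAGE_NOT_PRESENT  — 1 lookups

Access #0 fault: NONE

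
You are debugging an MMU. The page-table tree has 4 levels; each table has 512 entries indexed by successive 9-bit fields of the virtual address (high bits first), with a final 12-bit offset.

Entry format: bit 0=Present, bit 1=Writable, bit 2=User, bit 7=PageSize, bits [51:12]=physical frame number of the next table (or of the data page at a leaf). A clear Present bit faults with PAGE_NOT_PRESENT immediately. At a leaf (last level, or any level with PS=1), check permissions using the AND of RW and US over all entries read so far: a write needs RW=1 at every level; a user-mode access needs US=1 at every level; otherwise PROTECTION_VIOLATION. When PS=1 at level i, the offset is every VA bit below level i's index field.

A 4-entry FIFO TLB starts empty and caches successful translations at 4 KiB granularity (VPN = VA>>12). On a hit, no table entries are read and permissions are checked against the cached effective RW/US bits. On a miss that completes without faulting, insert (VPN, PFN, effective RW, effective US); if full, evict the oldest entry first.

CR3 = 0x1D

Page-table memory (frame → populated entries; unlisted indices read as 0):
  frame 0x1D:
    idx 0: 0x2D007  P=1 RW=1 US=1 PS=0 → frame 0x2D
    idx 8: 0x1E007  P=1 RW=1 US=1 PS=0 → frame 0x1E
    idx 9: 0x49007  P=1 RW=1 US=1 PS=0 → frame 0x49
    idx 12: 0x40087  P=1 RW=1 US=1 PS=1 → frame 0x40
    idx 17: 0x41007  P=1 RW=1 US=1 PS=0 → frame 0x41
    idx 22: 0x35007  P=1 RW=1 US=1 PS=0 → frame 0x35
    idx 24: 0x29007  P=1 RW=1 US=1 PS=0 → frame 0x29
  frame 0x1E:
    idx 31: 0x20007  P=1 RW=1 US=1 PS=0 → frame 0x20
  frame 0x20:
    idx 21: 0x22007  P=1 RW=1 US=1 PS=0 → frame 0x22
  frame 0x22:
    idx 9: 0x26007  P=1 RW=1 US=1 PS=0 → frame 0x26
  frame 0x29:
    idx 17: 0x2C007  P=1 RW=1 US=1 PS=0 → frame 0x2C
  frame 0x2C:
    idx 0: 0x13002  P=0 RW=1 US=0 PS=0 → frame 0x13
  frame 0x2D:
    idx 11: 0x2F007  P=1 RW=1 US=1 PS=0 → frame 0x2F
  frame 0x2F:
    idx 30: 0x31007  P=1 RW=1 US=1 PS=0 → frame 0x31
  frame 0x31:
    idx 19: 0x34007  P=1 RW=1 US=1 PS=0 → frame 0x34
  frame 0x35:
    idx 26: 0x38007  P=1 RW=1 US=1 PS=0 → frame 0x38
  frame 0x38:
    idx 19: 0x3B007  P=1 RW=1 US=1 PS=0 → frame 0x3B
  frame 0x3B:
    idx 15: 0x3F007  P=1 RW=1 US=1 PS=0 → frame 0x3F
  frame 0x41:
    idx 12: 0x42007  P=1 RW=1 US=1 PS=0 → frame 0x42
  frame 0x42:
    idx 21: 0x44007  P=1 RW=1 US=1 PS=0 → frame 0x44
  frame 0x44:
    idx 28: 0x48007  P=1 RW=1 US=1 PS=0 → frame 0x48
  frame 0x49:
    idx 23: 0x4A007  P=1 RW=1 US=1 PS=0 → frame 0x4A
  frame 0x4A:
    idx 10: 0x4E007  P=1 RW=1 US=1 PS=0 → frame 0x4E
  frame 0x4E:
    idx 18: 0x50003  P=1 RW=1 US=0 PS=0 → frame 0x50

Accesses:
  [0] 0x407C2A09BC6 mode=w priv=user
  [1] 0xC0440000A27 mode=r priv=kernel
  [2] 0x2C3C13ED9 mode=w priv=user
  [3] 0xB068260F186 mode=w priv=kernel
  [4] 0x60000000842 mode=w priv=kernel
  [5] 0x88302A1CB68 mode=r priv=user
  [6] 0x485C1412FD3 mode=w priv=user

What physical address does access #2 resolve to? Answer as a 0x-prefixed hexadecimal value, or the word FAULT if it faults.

Per-access translation:
#0 VA=0x407C2A09BC6 (w,user):
  L0: frame=0x1D idx=8 entry=0x1E007 [P=1 RW=1 US=1 PS=0]
  L1: frame=0x1E idx=31 entry=0x20007 [P=1 RW=1 US=1 PS=0]
  L2: frame=0x20 idx=21 entry=0x22007 [P=1 RW=1 US=1 PS=0]
  L3: frame=0x22 idx=9 entry=0x26007 [P=1 RW=1 US=1 PS=0]
  ⇒ phys 0x26BC6  [4 reads]
#1 VA=0xC0440000A27 (r,kernel):
  L0: frame=0x1D idx=24 entry=0x29007 [P=1 RW=1 US=1 PS=0]
  L1: frame=0x29 idx=17 entry=0x2C007 [P=1 RW=1 US=1 PS=0]
  L2: frame=0x2C idx=0 entry=0x13002 [P=0 RW=1 US=0 PS=0]
  → PAGE_NOT_PRESENT  (3 entries read)
#2 VA=0x2C3C13ED9 (w,user):
  L0: frame=0x1D idx=0 entry=0x2D007 [P=1 RW=1 US=1 PS=0]
  L1: frame=0x2D idx=11 entry=0x2F007 [P=1 RW=1 US=1 PS=0]
  L2: frame=0x2F idx=30 entry=0x31007 [P=1 RW=1 US=1 PS=0]
  L3: frame=0x31 idx=19 entry=0x34007 [P=1 RW=1 US=1 PS=0]
  ⇒ phys 0x34ED9  [4 reads]
#3 VA=0xB068260F186 (w,kernel):
  L0: frame=0x1D idx=22 entry=0x35007 [P=1 RW=1 US=1 PS=0]
  L1: frame=0x35 idx=26 entry=0x38007 [P=1 RW=1 US=1 PS=0]
  L2: frame=0x38 idx=19 entry=0x3B007 [P=1 RW=1 US=1 PS=0]
  L3: frame=0x3B idx=15 entry=0x3F007 [P=1 RW=1 US=1 PS=0]
  ⇒ phys 0x3F186  [4 reads]
#4 VA=0x60000000842 (w,kernel):
  L0: frame=0x1D idx=12 entry=0x40087 [P=1 RW=1 US=1 PS=1]
  ⇒ phys 0x40842 (huge @L0)  [1 reads]
#5 VA=0x88302A1CB68 (r,user):
  L0: frame=0x1D idx=17 entry=0x41007 [P=1 RW=1 US=1 PS=0]
  L1: frame=0x41 idx=12 entry=0x42007 [P=1 RW=1 US=1 PS=0]
  L2: frame=0x42 idx=21 entry=0x44007 [P=1 RW=1 US=1 PS=0]
  L3: frame=0x44 idx=28 entry=0x48007 [P=1 RW=1 US=1 PS=0]
  ⇒ phys 0x48B68  [4 reads]
#6 VA=0x485C1412FD3 (w,user):
  L0: frame=0x1D idx=9 entry=0x49007 [P=1 RW=1 US=1 PS=0]
  L1: frame=0x49 idx=23 entry=0x4A007 [P=1 RW=1 US=1 PS=0]
  L2: frame=0x4A idx=10 entry=0x4E007 [P=1 RW=1 US=1 PS=0]
  L3: frame=0x4E idx=18 entry=0x50003 [P=1 RW=1 US=0 PS=0]
  → PROTECTION_VIOLATION  (4 entries read)

Access #2 PA: 0x34ED9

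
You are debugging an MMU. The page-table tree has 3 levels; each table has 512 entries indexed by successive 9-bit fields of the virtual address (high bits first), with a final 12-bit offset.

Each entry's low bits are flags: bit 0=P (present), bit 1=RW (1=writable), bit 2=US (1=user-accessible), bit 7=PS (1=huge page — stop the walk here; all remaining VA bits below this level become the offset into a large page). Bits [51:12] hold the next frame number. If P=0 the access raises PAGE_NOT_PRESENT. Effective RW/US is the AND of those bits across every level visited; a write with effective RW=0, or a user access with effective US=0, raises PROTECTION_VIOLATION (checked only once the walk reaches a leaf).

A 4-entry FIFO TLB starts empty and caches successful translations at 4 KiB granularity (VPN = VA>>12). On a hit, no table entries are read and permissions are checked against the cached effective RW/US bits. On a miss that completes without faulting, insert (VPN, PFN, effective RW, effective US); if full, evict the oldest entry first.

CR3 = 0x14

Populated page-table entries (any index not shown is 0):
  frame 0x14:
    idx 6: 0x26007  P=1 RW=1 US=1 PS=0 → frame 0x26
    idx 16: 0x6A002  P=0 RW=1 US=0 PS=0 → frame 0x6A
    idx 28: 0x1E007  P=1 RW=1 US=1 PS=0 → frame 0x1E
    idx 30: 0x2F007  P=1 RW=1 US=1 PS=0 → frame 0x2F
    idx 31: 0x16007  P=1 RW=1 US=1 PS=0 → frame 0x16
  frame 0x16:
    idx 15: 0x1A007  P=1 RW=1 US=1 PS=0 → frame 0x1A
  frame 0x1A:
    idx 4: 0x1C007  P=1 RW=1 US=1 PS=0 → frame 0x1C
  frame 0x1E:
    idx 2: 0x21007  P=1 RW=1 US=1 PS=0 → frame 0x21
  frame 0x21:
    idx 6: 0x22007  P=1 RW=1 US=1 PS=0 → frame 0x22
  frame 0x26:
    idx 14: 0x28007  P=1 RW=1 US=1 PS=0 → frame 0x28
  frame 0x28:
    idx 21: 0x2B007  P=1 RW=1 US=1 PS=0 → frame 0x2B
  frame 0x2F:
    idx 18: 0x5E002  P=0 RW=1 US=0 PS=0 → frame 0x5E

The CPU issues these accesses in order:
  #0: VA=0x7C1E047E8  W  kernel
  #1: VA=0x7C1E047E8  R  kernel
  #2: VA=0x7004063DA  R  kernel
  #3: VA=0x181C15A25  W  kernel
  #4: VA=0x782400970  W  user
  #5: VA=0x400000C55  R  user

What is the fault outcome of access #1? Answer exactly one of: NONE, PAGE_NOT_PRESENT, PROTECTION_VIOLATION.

Trace:
#0 VA=0x7C1E047E8 (w,kernel):
  [0] read 0x14 idx=31: raw=0x16007 flags P=1 W=1 U=1 S=0
  [1] read 0x16 idx=15: raw=0x1A007 flags P=1 W=1 U=1 S=0
  [2] read 0x1A idx=4: raw=0x1C007 flags P=1 W=1 U=1 S=0
  ⇒ phys 0x1C7E8  [3 reads]
#1 VA=0x7C1E047E8 (r,kernel):
  TLB hit vpn=0x7C1E04 → PA=0x1C7E8
#2 VA=0x7004063DA (r,kernel):
  [0] read 0x14 idx=28: raw=0x1E007 flags P=1 W=1 U=1 S=0
  [1] read 0x1E idx=2: raw=0x21007 flags P=1 W=1 U=1 S=0
  [2] read 0x21 idx=6: raw=0x22007 flags P=1 W=1 U=1 S=0
  ⇒ phys 0x223DA  [3 reads]
#3 VA=0x181C15A25 (w,kernel):
  [0] read 0x14 idx=6: raw=0x26007 flags P=1 W=1 U=1 S=0
  [1] read 0x26 idx=14: raw=0x28007 flags P=1 W=1 U=1 S=0
  [2] read 0x28 idx=21: raw=0x2B007 flags P=1 W=1 U=1 S=0
  ⇒ phys 0x2BA25  [3 reads]
#4 VA=0x782400970 (w,user):
  [0] read 0x14 idx=30: raw=0x2F007 flags P=1 W=1 U=1 S=0
  [1] read 0x2F idx=18: raw=0x5E002 flags P=0 W=1 U=0 S=0
  ⇒ fault: PAGE_NOT_PRESENT  — 2 lookups
#5 VA=0x400000C55 (r,user):
  [0] read 0x14 idx=16: raw=0x6A002 flags P=0 W=1 U=0 S=0
  ⇒ fault: PAGE_NOT_PRESENT  — 1 lookups

Access #1 fault: NONE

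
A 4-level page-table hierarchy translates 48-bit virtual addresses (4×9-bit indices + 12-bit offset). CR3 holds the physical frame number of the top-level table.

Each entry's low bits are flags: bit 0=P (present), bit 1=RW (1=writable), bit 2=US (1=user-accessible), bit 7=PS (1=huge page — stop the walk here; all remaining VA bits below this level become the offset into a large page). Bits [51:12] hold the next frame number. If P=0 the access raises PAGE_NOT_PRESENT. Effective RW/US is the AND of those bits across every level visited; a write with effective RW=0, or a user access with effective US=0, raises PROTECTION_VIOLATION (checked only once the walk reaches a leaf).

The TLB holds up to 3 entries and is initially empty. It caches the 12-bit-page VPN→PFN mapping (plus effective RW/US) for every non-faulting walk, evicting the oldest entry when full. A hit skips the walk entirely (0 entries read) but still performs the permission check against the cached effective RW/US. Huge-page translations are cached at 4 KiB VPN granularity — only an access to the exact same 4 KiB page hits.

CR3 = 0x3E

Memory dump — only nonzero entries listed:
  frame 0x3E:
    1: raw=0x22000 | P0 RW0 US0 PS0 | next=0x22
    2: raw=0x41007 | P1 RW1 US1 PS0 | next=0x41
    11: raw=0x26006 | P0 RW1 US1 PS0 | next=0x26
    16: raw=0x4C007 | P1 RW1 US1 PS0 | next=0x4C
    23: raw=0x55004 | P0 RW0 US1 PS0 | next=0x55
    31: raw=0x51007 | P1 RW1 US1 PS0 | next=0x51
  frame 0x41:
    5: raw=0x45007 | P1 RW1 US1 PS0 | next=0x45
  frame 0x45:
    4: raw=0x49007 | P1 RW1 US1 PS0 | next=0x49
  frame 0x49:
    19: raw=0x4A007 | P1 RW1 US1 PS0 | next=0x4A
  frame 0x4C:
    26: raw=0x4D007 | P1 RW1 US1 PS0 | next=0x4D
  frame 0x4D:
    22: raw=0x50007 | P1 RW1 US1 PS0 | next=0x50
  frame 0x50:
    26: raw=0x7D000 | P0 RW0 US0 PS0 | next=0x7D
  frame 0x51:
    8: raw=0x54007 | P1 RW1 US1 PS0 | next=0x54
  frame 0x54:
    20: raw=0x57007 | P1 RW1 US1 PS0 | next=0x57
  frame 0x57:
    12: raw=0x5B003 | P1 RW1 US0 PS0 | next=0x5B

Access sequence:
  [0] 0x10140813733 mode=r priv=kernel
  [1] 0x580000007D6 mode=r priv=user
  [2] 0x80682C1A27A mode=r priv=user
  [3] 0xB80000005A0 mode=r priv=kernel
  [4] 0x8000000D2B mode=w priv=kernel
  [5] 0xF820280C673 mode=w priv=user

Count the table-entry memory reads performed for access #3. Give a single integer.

Per-access translation:
#0 VA=0x10140813733 (r,kernel):
  [0] read 0x3E idx=2: raw=0x41007 flags P=1 W=1 U=1 S=0
  [1] read 0x41 idx=5: raw=0x45007 flags P=1 W=1 U=1 S=0
  [2] read 0x45 idx=4: raw=0x49007 flags P=1 W=1 U=1 S=0
  [3] read 0x49 idx=19: raw=0x4A007 flags P=1 W=1 U=1 S=0
  → PA=0x4A733  (4 entries read)
#1 VA=0x580000007D6 (r,user):
  [0] read 0x3E idx=11: raw=0x26006 flags P=0 W=1 U=1 S=0
  → PAGE_NOT_PRESENT  (1 entries read)
#2 VA=0x80682C1A27A (r,user):
  [0] read 0x3E idx=16: raw=0x4C007 flags P=1 W=1 U=1 S=0
  [1] read 0x4C idx=26: raw=0x4D007 flags P=1 W=1 U=1 S=0
  [2] read 0x4D idx=22: raw=0x50007 flags P=1 W=1 U=1 S=0
  [3] read 0x50 idx=26: raw=0x7D000 flags P=0 W=0 U=0 S=0
  → PAGE_NOT_PRESENT  (4 entries read)
#3 VA=0xB80000005A0 (r,kernel):
  [0] read 0x3E idx=23: raw=0x55004 flags P=0 W=0 U=1 S=0
  → PAGE_NOT_PRESENT  (1 entries read)
#4 VA=0x8000000D2B (w,kernel):
  [0] read 0x3E idx=1: raw=0x22000 flags P=0 W=0 U=0 S=0
  → PAGE_NOT_PRESENT  (1 entries read)
#5 VA=0xF820280C673 (w,user):
  [0] read 0x3E idx=31: raw=0x51007 flags P=1 W=1 U=1 S=0
  [1] read 0x51 idx=8: raw=0x54007 flags P=1 W=1 U=1 S=0
  [2] read 0x54 idx=20: raw=0x57007 flags P=1 W=1 U=1 S=0
  [3] read 0x57 idx=12: raw=0x5B003 flags P=1 W=1 U=0 S=0
  → PROTECTION_VIOLATION  (4 entries read)

Entries read for #3: 1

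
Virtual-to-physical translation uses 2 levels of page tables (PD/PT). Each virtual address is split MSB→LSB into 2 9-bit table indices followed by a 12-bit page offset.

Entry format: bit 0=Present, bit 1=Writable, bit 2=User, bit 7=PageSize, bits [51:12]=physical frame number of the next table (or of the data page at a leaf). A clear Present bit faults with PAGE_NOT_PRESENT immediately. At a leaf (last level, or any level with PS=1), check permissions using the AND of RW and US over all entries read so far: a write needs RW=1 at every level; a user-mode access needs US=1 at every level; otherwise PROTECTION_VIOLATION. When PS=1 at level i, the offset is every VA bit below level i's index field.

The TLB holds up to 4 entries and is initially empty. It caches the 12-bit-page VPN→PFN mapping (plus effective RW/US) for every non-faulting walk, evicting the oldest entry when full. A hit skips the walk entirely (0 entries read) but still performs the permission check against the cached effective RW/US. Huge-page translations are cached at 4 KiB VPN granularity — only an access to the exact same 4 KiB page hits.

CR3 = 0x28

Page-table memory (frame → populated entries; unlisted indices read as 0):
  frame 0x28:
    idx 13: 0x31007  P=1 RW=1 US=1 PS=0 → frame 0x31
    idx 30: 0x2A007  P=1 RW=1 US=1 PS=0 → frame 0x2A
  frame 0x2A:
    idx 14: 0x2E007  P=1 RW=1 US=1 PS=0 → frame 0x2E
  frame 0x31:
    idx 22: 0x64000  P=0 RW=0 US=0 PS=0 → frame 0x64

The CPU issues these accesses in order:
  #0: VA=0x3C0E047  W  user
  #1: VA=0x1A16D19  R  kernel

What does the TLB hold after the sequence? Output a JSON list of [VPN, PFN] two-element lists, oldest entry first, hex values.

Walk each access:
#0 VA=0x3C0E047 (w,user):
  L0 @0x28[30] → 0x2A007  P=1,RW=1,US=1,PS=0
  L1 @0x2A[14] → 0x2E007  P=1,RW=1,US=1,PS=0
  ⇒ phys 0x2E047  [2 reads]
#1 VA=0x1A16D19 (r,kernel):
  L0 @0x28[13] → 0x31007  P=1,RW=1,US=1,PS=0
  L1 @0x31[22] → 0x64000  P=0,RW=0,US=0,PS=0
  ⇒ fault: PAGE_NOT_PRESENT  — 2 lookups

TLB: [["0x3C0E", "0x2E"]]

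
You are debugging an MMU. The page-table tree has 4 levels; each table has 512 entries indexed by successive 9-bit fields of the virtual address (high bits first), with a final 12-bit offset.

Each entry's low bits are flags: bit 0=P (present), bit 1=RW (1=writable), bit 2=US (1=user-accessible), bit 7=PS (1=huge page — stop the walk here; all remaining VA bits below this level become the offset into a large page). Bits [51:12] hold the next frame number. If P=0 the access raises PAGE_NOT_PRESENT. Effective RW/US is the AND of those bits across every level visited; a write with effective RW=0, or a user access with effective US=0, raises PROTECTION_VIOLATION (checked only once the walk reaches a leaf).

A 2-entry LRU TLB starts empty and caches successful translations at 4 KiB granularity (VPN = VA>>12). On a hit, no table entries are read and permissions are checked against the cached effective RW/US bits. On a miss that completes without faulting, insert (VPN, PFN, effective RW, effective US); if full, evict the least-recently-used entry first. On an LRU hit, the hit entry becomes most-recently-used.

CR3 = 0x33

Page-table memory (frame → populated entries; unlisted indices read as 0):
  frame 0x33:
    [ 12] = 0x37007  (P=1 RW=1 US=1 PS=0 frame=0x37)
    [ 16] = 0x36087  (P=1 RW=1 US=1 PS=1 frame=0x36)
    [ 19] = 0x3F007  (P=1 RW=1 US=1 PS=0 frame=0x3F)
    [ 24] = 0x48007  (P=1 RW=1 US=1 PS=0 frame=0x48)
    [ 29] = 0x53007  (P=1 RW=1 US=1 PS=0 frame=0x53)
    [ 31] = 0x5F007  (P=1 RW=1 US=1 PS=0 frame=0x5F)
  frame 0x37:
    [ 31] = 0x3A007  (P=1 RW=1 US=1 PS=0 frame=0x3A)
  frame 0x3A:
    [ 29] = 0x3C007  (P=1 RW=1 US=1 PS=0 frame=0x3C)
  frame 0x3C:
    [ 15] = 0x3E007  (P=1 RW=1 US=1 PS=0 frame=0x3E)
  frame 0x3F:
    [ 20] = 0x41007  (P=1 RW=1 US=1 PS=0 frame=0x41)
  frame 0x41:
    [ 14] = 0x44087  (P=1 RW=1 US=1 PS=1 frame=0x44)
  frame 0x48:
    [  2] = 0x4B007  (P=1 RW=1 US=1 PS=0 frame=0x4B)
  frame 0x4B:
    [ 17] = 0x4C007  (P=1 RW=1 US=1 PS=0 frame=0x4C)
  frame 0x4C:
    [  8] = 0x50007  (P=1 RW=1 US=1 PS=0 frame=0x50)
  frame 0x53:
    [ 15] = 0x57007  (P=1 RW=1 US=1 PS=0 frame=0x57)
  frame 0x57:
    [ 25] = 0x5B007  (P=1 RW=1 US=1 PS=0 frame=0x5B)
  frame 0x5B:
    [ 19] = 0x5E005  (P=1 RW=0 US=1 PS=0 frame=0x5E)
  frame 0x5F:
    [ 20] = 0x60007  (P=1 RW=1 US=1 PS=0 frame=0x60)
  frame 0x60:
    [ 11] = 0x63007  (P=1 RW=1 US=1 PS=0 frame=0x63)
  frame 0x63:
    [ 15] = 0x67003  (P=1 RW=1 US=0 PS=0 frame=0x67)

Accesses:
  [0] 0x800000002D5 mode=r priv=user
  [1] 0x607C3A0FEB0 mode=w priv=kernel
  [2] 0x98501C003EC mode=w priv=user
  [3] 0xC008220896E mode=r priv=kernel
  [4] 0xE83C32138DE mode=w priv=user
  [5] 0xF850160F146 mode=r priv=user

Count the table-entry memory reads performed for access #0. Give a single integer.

Walk each access:
#0 VA=0x800000002D5 (r,user):
  L0: frame=0x33 idx=16 entry=0x36087 [P=1 RW=1 US=1 PS=1]
  → PA=0x362D5 (huge @L0)  (1 entries read)
#1 VA=0x607C3A0FEB0 (w,kernel):
  L0: frame=0x33 idx=12 entry=0x37007 [P=1 RW=1 US=1 PS=0]
  L1: frame=0x37 idx=31 entry=0x3A007 [P=1 RW=1 US=1 PS=0]
  L2: frame=0x3A idx=29 entry=0x3C007 [P=1 RW=1 US=1 PS=0]
  L3: frame=0x3C idx=15 entry=0x3E007 [P=1 RW=1 US=1 PS=0]
  → PA=0x3EEB0  (4 entries read)
#2 VA=0x98501C003EC (w,user):
  L0: frame=0x33 idx=19 entry=0x3F007 [P=1 RW=1 US=1 PS=0]
  L1: frame=0x3F idx=20 entry=0x41007 [P=1 RW=1 US=1 PS=0]
  L2: frame=0x41 idx=14 entry=0x44087 [P=1 RW=1 US=1 PS=1]
  → PA=0x443EC (huge @L2)  (3 entries read)
#3 VA=0xC008220896E (r,kernel):
  L0: frame=0x33 idx=24 entry=0x48007 [P=1 RW=1 US=1 PS=0]
  L1: frame=0x48 idx=2 entry=0x4B007 [P=1 RW=1 US=1 PS=0]
  L2: frame=0x4B idx=17 entry=0x4C007 [P=1 RW=1 US=1 PS=0]
  L3: frame=0x4C idx=8 entry=0x50007 [P=1 RW=1 US=1 PS=0]
  → PA=0x5096E  (4 entries read)
#4 VA=0xE83C32138DE (w,user):
  L0: frame=0x33 idx=29 entry=0x53007 [P=1 RW=1 US=1 PS=0]
  L1: frame=0x53 idx=15 entry=0x57007 [P=1 RW=1 US=1 PS=0]
  L2: frame=0x57 idx=25 entry=0x5B007 [P=1 RW=1 US=1 PS=0]
  L3: frame=0x5B idx=19 entry=0x5E005 [P=1 RW=0 US=1 PS=0]
  → PROTECTION_VIOLATION  (4 entries read)
#5 VA=0xF850160F146 (r,user):
  L0: frame=0x33 idx=31 entry=0x5F007 [P=1 RW=1 US=1 PS=0]
  L1: frame=0x5F idx=20 entry=0x60007 [P=1 RW=1 US=1 PS=0]
  L2: frame=0x60 idx=11 entry=0x63007 [P=1 RW=1 US=1 PS=0]
  L3: frame=0x63 idx=15 entry=0x67003 [P=1 RW=1 US=0 PS=0]
  → PROTECTION_VIOLATION  (4 entries read)

Entries read for #0: 1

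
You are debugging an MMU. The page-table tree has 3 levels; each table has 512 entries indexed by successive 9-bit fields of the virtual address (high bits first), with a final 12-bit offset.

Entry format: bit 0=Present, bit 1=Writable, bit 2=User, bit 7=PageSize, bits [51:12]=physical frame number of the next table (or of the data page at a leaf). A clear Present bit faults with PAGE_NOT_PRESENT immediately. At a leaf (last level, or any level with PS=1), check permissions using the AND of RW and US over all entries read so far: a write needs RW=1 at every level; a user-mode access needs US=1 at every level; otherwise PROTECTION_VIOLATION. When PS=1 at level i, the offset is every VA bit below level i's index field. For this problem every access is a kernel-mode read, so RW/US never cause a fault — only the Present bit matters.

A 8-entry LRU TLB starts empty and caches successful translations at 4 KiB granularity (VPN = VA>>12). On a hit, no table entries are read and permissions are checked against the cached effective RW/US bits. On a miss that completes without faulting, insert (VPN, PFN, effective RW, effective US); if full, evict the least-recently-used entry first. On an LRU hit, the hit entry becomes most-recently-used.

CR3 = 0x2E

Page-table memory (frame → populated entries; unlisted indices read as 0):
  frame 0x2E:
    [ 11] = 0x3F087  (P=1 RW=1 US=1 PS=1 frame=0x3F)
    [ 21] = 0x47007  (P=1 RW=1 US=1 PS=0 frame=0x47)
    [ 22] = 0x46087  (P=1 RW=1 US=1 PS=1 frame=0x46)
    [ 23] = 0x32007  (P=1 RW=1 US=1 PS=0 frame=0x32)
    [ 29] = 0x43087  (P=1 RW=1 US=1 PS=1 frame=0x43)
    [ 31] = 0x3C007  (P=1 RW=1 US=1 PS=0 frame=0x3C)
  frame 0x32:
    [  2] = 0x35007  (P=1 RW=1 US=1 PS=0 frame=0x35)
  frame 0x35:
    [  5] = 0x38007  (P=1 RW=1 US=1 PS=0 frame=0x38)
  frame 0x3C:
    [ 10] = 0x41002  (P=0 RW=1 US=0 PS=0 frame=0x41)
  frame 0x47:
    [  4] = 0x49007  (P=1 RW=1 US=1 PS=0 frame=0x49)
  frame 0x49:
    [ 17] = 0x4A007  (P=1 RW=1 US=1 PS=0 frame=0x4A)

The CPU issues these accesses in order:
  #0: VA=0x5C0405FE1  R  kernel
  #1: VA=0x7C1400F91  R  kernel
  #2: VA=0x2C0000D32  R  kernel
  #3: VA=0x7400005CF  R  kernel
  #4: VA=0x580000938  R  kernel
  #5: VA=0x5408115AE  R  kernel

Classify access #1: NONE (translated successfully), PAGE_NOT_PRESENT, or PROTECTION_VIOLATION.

Trace:
#0 VA=0x5C0405FE1 (r,kernel):
  L0: frame=0x2E idx=23 entry=0x32007 [P=1 RW=1 US=1 PS=0]
  L1: frame=0x32 idx=2 entry=0x35007 [P=1 RW=1 US=1 PS=0]
  L2: frame=0x35 idx=5 entry=0x38007 [P=1 RW=1 US=1 PS=0]
  → PA=0x38FE1  (3 entries read)
#1 VA=0x7C1400F91 (r,kernel):
  L0: frame=0x2E idx=31 entry=0x3C007 [P=1 RW=1 US=1 PS=0]
  L1: frame=0x3C idx=10 entry=0x41002 [P=0 RW=1 US=0 PS=0]
  → PAGE_NOT_PRESENT  (2 entries read)
#2 VA=0x2C0000D32 (r,kernel):
  L0: frame=0x2E idx=11 entry=0x3F087 [P=1 RW=1 US=1 PS=1]
  → PA=0x3FD32 (huge @L0)  (1 entries read)
#3 VA=0x7400005CF (r,kernel):
  L0: frame=0x2E idx=29 entry=0x43087 [P=1 RW=1 US=1 PS=1]
  → PA=0x435CF (huge @L0)  (1 entries read)
#4 VA=0x580000938 (r,kernel):
  L0: frame=0x2E idx=22 entry=0x46087 [P=1 RW=1 US=1 PS=1]
  → PA=0x46938 (huge @L0)  (1 entries read)
#5 VA=0x5408115AE (r,kernel):
  L0: frame=0x2E idx=21 entry=0x47007 [P=1 RW=1 US=1 PS=0]
  L1: frame=0x47 idx=4 entry=0x49007 [P=1 RW=1 US=1 PS=0]
  L2: frame=0x49 idx=17 entry=0x4A007 [P=1 RW=1 US=1 PS=0]
  → PA=0x4A5AE  (3 entries read)

Access #1 fault: PAGE_NOT_PRESENT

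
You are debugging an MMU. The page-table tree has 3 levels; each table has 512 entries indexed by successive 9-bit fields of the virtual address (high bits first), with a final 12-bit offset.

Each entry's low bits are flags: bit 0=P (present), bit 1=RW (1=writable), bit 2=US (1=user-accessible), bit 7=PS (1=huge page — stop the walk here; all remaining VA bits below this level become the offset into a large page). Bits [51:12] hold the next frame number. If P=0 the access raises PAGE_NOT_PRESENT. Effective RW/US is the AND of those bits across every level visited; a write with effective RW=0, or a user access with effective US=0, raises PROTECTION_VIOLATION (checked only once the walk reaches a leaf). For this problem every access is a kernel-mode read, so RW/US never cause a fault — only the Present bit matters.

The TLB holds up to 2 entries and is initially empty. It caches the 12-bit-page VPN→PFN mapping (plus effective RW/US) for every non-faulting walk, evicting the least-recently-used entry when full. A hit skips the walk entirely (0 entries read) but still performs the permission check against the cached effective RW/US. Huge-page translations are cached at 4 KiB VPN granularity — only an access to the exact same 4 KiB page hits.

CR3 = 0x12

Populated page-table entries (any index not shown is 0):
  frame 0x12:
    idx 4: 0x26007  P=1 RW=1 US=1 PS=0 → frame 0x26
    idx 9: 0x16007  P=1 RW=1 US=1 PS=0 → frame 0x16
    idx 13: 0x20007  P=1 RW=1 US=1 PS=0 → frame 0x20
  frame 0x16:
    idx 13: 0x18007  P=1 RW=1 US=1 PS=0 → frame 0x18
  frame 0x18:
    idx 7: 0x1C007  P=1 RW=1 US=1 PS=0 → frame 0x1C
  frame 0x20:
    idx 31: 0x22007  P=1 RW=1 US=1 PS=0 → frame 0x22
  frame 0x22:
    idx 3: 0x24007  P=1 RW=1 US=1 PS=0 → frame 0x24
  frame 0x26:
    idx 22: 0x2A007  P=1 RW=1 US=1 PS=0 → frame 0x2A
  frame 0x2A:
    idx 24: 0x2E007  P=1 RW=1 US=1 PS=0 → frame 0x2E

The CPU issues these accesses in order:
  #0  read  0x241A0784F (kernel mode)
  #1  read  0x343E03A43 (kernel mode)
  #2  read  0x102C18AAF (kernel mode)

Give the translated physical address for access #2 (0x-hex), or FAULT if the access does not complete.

Trace:
#0 VA=0x241A0784F (r,kernel):
  L0 @0x12[9] → 0x16007  P=1,RW=1,US=1,PS=0
  L1 @0x16[13] → 0x18007  P=1,RW=1,US=1,PS=0
  L2 @0x18[7] → 0x1C007  P=1,RW=1,US=1,PS=0
  → PA=0x1C84F  (3 entries read)
#1 VA=0x343E03A43 (r,kernel):
  L0 @0x12[13] → 0x20007  P=1,RW=1,US=1,PS=0
  L1 @0x20[31] → 0x22007  P=1,RW=1,US=1,PS=0
  L2 @0x22[3] → 0x24007  P=1,RW=1,US=1,PS=0
  → PA=0x24A43  (3 entries read)
#2 VA=0x102C18AAF (r,kernel):
  L0 @0x12[4] → 0x26007  P=1,RW=1,US=1,PS=0
  L1 @0x26[22] → 0x2A007  P=1,RW=1,US=1,PS=0
  L2 @0x2A[24] → 0x2E007  P=1,RW=1,US=1,PS=0
  → PA=0x2EAAF  (3 entries read)

Access #2 PA: 0x2EAAF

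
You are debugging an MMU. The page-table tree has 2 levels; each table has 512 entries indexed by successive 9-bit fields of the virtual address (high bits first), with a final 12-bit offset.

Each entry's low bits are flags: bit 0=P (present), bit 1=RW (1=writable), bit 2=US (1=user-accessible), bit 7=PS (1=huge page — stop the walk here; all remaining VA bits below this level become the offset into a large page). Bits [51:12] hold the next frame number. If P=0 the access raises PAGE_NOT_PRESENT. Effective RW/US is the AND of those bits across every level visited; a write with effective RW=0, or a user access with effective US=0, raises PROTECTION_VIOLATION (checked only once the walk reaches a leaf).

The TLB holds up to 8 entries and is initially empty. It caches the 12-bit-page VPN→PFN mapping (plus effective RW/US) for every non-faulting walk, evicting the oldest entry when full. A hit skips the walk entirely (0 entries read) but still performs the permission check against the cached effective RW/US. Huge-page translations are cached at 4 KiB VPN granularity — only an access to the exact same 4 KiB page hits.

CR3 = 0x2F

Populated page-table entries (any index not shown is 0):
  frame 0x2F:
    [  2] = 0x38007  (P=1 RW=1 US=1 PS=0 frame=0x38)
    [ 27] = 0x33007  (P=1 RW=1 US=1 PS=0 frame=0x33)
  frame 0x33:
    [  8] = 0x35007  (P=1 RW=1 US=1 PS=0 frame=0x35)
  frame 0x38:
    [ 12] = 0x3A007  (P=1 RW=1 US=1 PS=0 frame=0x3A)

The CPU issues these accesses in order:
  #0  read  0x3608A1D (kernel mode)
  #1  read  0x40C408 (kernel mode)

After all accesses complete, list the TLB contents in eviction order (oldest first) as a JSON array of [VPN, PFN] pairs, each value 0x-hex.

Per-access translation:
#0 VA=0x3608A1D (r,kernel):
  L0 @0x2F[27] → 0x33007  P=1,RW=1,US=1,PS=0
  L1 @0x33[8] → 0x35007  P=1,RW=1,US=1,PS=0
  ⇒ phys 0x35A1D  [2 reads]
#1 VA=0x40C408 (r,kernel):
  L0 @0x2F[2] → 0x38007  P=1,RW=1,US=1,PS=0
  L1 @0x38[12] → 0x3A007  P=1,RW=1,US=1,PS=0
  ⇒ phys 0x3A408  [2 reads]

TLB: [["0x3608", "0x35"], ["0x40C", "0x3A"]]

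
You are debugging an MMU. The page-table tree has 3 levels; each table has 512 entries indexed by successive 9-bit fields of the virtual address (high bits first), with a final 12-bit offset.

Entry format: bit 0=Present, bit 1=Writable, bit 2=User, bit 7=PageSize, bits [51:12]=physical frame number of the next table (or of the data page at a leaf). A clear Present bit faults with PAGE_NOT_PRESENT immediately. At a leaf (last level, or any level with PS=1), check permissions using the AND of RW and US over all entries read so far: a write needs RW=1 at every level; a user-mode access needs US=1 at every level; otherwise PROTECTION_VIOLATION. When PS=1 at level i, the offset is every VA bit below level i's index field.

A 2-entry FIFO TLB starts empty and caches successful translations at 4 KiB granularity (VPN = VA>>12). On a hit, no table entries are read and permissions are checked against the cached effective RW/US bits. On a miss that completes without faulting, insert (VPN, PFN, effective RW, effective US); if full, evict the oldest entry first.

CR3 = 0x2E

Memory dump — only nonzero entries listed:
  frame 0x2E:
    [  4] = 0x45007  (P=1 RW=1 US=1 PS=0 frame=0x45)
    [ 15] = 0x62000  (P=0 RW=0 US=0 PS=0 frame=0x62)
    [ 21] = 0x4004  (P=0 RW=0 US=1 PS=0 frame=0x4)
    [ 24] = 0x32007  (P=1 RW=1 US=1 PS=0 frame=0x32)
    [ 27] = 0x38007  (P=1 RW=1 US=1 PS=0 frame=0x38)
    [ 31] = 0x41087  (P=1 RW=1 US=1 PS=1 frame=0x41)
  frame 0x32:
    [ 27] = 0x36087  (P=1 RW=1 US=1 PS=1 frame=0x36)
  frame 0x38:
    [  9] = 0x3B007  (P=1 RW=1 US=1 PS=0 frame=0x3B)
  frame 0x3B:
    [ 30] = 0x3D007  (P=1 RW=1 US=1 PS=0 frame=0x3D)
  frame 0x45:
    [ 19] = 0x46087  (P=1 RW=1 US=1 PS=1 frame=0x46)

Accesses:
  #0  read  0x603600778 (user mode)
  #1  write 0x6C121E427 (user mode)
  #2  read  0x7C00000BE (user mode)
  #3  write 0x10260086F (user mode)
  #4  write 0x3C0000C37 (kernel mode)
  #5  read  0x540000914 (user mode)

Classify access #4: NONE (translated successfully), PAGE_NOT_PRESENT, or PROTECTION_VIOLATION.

Per-access translation:
#0 VA=0x603600778 (r,user):
  L0 @0x2E[24] → 0x32007  P=1,RW=1,US=1,PS=0
  L1 @0x32[27] → 0x36087  P=1,RW=1,US=1,PS=1
  → PA=0x36778 (huge @L1)  (2 entries read)
#1 VA=0x6C121E427 (w,user):
  L0 @0x2E[27] → 0x38007  P=1,RW=1,US=1,PS=0
  L1 @0x38[9] → 0x3B007  P=1,RW=1,US=1,PS=0
  L2 @0x3B[30] → 0x3D007  P=1,RW=1,US=1,PS=0
  → PA=0x3D427  (3 entries read)
#2 VA=0x7C00000BE (r,user):
  L0 @0x2E[31] → 0x41087  P=1,RW=1,US=1,PS=1
  → PA=0x410BE (huge @L0)  (1 entries read)
#3 VA=0x10260086F (w,user):
  L0 @0x2E[4] → 0x45007  P=1,RW=1,US=1,PS=0
  L1 @0x45[19] → 0x46087  P=1,RW=1,US=1,PS=1
  → PA=0x4686F (huge @L1)  (2 entries read)
#4 VA=0x3C0000C37 (w,kernel):
  L0 @0x2E[15] → 0x62000  P=0,RW=0,US=0,PS=0
  ✗ PAGE_NOT_PRESENT  [1 reads]
#5 VA=0x540000914 (r,user):
  L0 @0x2E[21] → 0x4004  P=0,RW=0,US=1,PS=0
  ✗ PAGE_NOT_PRESENT  [1 reads]

Access #4 fault: PAGE_NOT_PRESENT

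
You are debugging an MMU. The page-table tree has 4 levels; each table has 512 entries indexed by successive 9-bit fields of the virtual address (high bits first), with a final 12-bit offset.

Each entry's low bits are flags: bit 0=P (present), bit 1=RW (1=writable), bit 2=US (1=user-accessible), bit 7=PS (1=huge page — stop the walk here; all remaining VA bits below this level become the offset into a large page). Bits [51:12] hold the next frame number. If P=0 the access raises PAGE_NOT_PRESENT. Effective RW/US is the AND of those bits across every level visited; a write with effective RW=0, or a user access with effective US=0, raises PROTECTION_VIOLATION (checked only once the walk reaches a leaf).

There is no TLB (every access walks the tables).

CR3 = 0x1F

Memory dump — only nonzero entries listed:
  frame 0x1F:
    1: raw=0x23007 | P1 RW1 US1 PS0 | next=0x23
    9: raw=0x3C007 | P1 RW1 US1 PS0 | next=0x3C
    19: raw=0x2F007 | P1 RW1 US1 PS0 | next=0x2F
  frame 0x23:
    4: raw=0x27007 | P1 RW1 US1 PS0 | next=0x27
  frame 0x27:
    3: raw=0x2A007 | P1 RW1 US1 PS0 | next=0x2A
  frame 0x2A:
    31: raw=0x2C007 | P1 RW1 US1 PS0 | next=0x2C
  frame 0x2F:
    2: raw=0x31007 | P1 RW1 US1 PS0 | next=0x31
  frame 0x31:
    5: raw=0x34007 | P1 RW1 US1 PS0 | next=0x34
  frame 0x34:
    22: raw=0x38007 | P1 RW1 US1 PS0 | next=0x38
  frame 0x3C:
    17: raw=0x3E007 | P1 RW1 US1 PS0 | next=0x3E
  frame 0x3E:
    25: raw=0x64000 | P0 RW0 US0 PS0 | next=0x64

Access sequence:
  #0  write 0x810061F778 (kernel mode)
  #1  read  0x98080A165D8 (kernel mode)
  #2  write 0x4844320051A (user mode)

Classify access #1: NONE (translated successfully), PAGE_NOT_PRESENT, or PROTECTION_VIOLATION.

Trace:
#0 VA=0x810061F778 (w,kernel):
  L0: frame=0x1F idx=1 entry=0x23007 [P=1 RW=1 US=1 PS=0]
  L1: frame=0x23 idx=4 entry=0x27007 [P=1 RW=1 US=1 PS=0]
  L2: frame=0x27 idx=3 entry=0x2A007 [P=1 RW=1 US=1 PS=0]
  L3: frame=0x2A idx=31 entry=0x2C007 [P=1 RW=1 US=1 PS=0]
  ⇒ phys 0x2C778  [4 reads]
#1 VA=0x98080A165D8 (r,kernel):
  L0: frame=0x1F idx=19 entry=0x2F007 [P=1 RW=1 US=1 PS=0]
  L1: frame=0x2F idx=2 entry=0x31007 [P=1 RW=1 US=1 PS=0]
  L2: frame=0x31 idx=5 entry=0x34007 [P=1 RW=1 US=1 PS=0]
  L3: frame=0x34 idx=22 entry=0x38007 [P=1 RW=1 US=1 PS=0]
  ⇒ phys 0x385D8  [4 reads]
#2 VA=0x4844320051A (w,user):
  L0: frame=0x1F idx=9 entry=0x3C007 [P=1 RW=1 US=1 PS=0]
  L1: frame=0x3C idx=17 entry=0x3E007 [P=1 RW=1 US=1 PS=0]
  L2: frame=0x3E idx=25 entry=0x64000 [P=0 RW=0 US=0 PS=0]
  ✗ PAGE_NOT_PRESENT  [3 reads]

Access #1 fault: NONE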